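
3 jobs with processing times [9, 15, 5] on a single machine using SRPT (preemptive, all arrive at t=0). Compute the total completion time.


Since all jobs arrive at t=0, SRPT equals SPT ordering.
SPT order: [5, 9, 15]
Completion times:
  Job 1: p=5, C=5
  Job 2: p=9, C=14
  Job 3: p=15, C=29
Total completion time = 5 + 14 + 29 = 48

48


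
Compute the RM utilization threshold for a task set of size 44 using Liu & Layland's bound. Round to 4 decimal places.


Compute 2^(1/44) = 1.0158780831
Subtract 1: 1.0158780831 - 1 = 0.0158780831
Multiply by n: 44 * 0.0158780831 = 0.6986356564
Round to 4 dp: 0.6986

0.6986


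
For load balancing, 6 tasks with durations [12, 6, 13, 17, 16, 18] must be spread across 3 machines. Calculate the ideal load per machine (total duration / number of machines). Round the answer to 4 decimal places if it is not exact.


Total processing time = 12 + 6 + 13 + 17 + 16 + 18 = 82
Number of machines = 3
Ideal balanced load = 82 / 3 = 27.3333

27.3333


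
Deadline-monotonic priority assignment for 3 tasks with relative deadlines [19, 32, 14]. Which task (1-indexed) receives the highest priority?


Sort tasks by relative deadline (ascending):
  Task 3: deadline = 14
  Task 1: deadline = 19
  Task 2: deadline = 32
Priority order (highest first): [3, 1, 2]
Highest priority task = 3

3


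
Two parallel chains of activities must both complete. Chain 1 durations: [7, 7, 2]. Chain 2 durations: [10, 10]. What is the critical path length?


Path A total = 7 + 7 + 2 = 16
Path B total = 10 + 10 = 20
Critical path = longest path = max(16, 20) = 20

20


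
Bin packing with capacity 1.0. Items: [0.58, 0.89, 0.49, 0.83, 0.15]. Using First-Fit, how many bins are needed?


Place items sequentially using First-Fit:
  Item 0.58 -> new Bin 1
  Item 0.89 -> new Bin 2
  Item 0.49 -> new Bin 3
  Item 0.83 -> new Bin 4
  Item 0.15 -> Bin 1 (now 0.73)
Total bins used = 4

4


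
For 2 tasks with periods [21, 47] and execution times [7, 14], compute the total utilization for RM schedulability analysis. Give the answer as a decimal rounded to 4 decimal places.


Compute individual utilizations (exact fractions):
  Task 1: C/T = 7/21 = 1/3 (approx. 0.3333)
  Task 2: C/T = 14/47 (approx. 0.2979)
Total utilization U = 1/3 + 14/47 = 89/141
Rounded to 4 decimal places: U = 0.6312
RM (Liu & Layland) bound for 2 tasks = 0.828427; compare with U = 89/141 (approx. 0.631206)
U <= bound, so schedulable by RM sufficient condition.

0.6312


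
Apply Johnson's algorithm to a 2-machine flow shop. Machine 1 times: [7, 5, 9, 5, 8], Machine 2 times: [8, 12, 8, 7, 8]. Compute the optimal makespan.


Apply Johnson's rule:
  Group 1 (a <= b): [(2, 5, 12), (4, 5, 7), (1, 7, 8), (5, 8, 8)]
  Group 2 (a > b): [(3, 9, 8)]
Optimal job order: [2, 4, 1, 5, 3]
Schedule:
  Job 2: M1 done at 5, M2 done at 17
  Job 4: M1 done at 10, M2 done at 24
  Job 1: M1 done at 17, M2 done at 32
  Job 5: M1 done at 25, M2 done at 40
  Job 3: M1 done at 34, M2 done at 48
Makespan = 48

48


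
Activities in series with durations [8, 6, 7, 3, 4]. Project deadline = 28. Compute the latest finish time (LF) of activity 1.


LF(activity 1) = deadline - sum of successor durations
Successors: activities 2 through 5 with durations [6, 7, 3, 4]
Sum of successor durations = 20
LF = 28 - 20 = 8

8


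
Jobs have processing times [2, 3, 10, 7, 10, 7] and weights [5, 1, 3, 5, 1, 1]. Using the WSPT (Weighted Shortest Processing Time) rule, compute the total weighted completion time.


Compute p/w ratios and sort ascending (WSPT): [(2, 5), (7, 5), (3, 1), (10, 3), (7, 1), (10, 1)]
Compute weighted completion times:
  Job (p=2,w=5): C=2, w*C=5*2=10
  Job (p=7,w=5): C=9, w*C=5*9=45
  Job (p=3,w=1): C=12, w*C=1*12=12
  Job (p=10,w=3): C=22, w*C=3*22=66
  Job (p=7,w=1): C=29, w*C=1*29=29
  Job (p=10,w=1): C=39, w*C=1*39=39
Total weighted completion time = 201

201


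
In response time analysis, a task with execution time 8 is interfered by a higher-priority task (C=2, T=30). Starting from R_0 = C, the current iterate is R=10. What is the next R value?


R_next = C + ceil(R_prev / T_hp) * C_hp
ceil(10 / 30) = ceil(0.3333) = 1
Interference = 1 * 2 = 2
R_next = 8 + 2 = 10
R_next = R_prev, so the iteration has converged (response time = 10).

10


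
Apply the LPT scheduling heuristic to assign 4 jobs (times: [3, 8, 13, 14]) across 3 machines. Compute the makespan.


Sort jobs in decreasing order (LPT): [14, 13, 8, 3]
Assign each job to the least loaded machine:
  Machine 1: jobs [14], load = 14
  Machine 2: jobs [13], load = 13
  Machine 3: jobs [8, 3], load = 11
Makespan = max load = 14

14


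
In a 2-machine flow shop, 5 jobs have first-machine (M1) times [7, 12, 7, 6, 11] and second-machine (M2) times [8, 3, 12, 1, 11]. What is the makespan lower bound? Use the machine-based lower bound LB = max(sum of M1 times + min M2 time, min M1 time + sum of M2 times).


LB1 = sum(M1 times) + min(M2 times) = 43 + 1 = 44
LB2 = min(M1 times) + sum(M2 times) = 6 + 35 = 41
Lower bound = max(LB1, LB2) = max(44, 41) = 44

44


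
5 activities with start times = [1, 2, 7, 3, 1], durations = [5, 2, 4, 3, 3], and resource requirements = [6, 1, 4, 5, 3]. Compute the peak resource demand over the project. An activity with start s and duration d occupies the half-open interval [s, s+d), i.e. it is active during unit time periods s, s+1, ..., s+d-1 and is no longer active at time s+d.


Each activity i is active on [start_i, start_i + duration_i).
Compute total resource usage per time slot:
  t=0: active resources = [], total = 0
  t=1: active resources = [6, 3], total = 9
  t=2: active resources = [6, 1, 3], total = 10
  t=3: active resources = [6, 1, 5, 3], total = 15
  t=4: active resources = [6, 5], total = 11
  t=5: active resources = [6, 5], total = 11
  t=6: active resources = [], total = 0
  t=7: active resources = [4], total = 4
  t=8: active resources = [4], total = 4
  t=9: active resources = [4], total = 4
  t=10: active resources = [4], total = 4
Peak resource demand = 15

15


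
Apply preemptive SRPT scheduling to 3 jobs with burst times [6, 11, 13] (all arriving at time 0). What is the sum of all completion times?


Since all jobs arrive at t=0, SRPT equals SPT ordering.
SPT order: [6, 11, 13]
Completion times:
  Job 1: p=6, C=6
  Job 2: p=11, C=17
  Job 3: p=13, C=30
Total completion time = 6 + 17 + 30 = 53

53


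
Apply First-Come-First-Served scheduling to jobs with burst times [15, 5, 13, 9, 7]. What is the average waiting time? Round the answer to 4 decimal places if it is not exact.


FCFS order (as given): [15, 5, 13, 9, 7]
Waiting times:
  Job 1: wait = 0
  Job 2: wait = 15
  Job 3: wait = 20
  Job 4: wait = 33
  Job 5: wait = 42
Sum of waiting times = 110
Average waiting time = 110/5 = 22.0

22.0


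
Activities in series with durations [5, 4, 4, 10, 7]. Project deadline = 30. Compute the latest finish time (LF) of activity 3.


LF(activity 3) = deadline - sum of successor durations
Successors: activities 4 through 5 with durations [10, 7]
Sum of successor durations = 17
LF = 30 - 17 = 13

13


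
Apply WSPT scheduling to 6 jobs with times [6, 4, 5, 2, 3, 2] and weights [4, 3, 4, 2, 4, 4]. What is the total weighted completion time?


Compute p/w ratios and sort ascending (WSPT): [(2, 4), (3, 4), (2, 2), (5, 4), (4, 3), (6, 4)]
Compute weighted completion times:
  Job (p=2,w=4): C=2, w*C=4*2=8
  Job (p=3,w=4): C=5, w*C=4*5=20
  Job (p=2,w=2): C=7, w*C=2*7=14
  Job (p=5,w=4): C=12, w*C=4*12=48
  Job (p=4,w=3): C=16, w*C=3*16=48
  Job (p=6,w=4): C=22, w*C=4*22=88
Total weighted completion time = 226

226


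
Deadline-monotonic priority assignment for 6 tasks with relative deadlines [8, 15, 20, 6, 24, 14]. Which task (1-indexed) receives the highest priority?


Sort tasks by relative deadline (ascending):
  Task 4: deadline = 6
  Task 1: deadline = 8
  Task 6: deadline = 14
  Task 2: deadline = 15
  Task 3: deadline = 20
  Task 5: deadline = 24
Priority order (highest first): [4, 1, 6, 2, 3, 5]
Highest priority task = 4

4


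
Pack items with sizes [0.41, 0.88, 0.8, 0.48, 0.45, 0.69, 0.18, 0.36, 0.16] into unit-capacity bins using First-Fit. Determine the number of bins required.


Place items sequentially using First-Fit:
  Item 0.41 -> new Bin 1
  Item 0.88 -> new Bin 2
  Item 0.8 -> new Bin 3
  Item 0.48 -> Bin 1 (now 0.89)
  Item 0.45 -> new Bin 4
  Item 0.69 -> new Bin 5
  Item 0.18 -> Bin 3 (now 0.98)
  Item 0.36 -> Bin 4 (now 0.81)
  Item 0.16 -> Bin 4 (now 0.97)
Total bins used = 5

5


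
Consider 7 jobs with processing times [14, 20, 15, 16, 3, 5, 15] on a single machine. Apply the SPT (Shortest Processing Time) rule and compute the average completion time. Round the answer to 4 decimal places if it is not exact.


Sort jobs by processing time (SPT order): [3, 5, 14, 15, 15, 16, 20]
Compute completion times sequentially:
  Job 1: processing = 3, completes at 3
  Job 2: processing = 5, completes at 8
  Job 3: processing = 14, completes at 22
  Job 4: processing = 15, completes at 37
  Job 5: processing = 15, completes at 52
  Job 6: processing = 16, completes at 68
  Job 7: processing = 20, completes at 88
Sum of completion times = 278
Average completion time = 278/7 = 39.7143

39.7143


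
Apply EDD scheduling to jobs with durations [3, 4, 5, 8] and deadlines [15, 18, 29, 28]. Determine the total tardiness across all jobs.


Sort by due date (EDD order): [(3, 15), (4, 18), (8, 28), (5, 29)]
Compute completion times and tardiness:
  Job 1: p=3, d=15, C=3, tardiness=max(0,3-15)=0
  Job 2: p=4, d=18, C=7, tardiness=max(0,7-18)=0
  Job 3: p=8, d=28, C=15, tardiness=max(0,15-28)=0
  Job 4: p=5, d=29, C=20, tardiness=max(0,20-29)=0
Total tardiness = 0

0


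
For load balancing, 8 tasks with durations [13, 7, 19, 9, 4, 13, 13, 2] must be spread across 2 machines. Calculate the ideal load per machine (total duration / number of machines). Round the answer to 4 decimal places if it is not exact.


Total processing time = 13 + 7 + 19 + 9 + 4 + 13 + 13 + 2 = 80
Number of machines = 2
Ideal balanced load = 80 / 2 = 40.0

40.0


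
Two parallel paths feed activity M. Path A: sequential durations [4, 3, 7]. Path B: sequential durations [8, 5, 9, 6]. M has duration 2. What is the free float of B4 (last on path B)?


ES(B4) = sum of predecessors on chain B = 22
EF(B4) = ES + duration = 22 + 6 = 28
Successor of B4 is M. ES(M) = max(sum(A), sum(B)) = max(14, 28) = 28
Free float = ES(successor) - EF(current) = 28 - 28 = 0

0


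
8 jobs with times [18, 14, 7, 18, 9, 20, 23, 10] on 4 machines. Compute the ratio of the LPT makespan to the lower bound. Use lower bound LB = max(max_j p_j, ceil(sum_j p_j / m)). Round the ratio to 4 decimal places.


LPT order: [23, 20, 18, 18, 14, 10, 9, 7]
Machine loads after assignment: [30, 29, 32, 28]
LPT makespan = 32
Lower bound = max(max_job, ceil(total/4)) = max(23, 30) = 30
Ratio = 32 / 30 = 1.0667

1.0667


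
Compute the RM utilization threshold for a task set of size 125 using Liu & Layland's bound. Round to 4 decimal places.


Compute 2^(1/125) = 1.0055605804
Subtract 1: 1.0055605804 - 1 = 0.0055605804
Multiply by n: 125 * 0.0055605804 = 0.6950725500
Round to 4 dp: 0.6951

0.6951


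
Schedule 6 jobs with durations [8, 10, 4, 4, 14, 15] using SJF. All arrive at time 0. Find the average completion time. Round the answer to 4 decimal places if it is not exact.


SJF order (ascending): [4, 4, 8, 10, 14, 15]
Completion times:
  Job 1: burst=4, C=4
  Job 2: burst=4, C=8
  Job 3: burst=8, C=16
  Job 4: burst=10, C=26
  Job 5: burst=14, C=40
  Job 6: burst=15, C=55
Average completion = 149/6 = 24.8333

24.8333


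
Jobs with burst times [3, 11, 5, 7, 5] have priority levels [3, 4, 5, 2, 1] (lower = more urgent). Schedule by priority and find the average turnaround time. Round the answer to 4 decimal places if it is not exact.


Sort by priority (ascending = highest first):
Order: [(1, 5), (2, 7), (3, 3), (4, 11), (5, 5)]
Completion times:
  Priority 1, burst=5, C=5
  Priority 2, burst=7, C=12
  Priority 3, burst=3, C=15
  Priority 4, burst=11, C=26
  Priority 5, burst=5, C=31
Average turnaround = 89/5 = 17.8

17.8


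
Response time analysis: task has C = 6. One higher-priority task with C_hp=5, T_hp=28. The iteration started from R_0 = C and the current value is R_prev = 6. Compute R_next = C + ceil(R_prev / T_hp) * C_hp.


R_next = C + ceil(R_prev / T_hp) * C_hp
ceil(6 / 28) = ceil(0.2143) = 1
Interference = 1 * 5 = 5
R_next = 6 + 5 = 11

11


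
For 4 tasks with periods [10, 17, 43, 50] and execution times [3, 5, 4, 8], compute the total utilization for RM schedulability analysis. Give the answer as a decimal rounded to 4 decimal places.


Compute individual utilizations (exact fractions):
  Task 1: C/T = 3/10 (approx. 0.3)
  Task 2: C/T = 5/17 (approx. 0.2941)
  Task 3: C/T = 4/43 (approx. 0.093)
  Task 4: C/T = 8/50 = 4/25 (approx. 0.16)
Total utilization U = 3/10 + 5/17 + 4/43 + 4/25 = 30963/36550
Rounded to 4 decimal places: U = 0.8471
RM (Liu & Layland) bound for 4 tasks = 0.756828; compare with U = 30963/36550 (approx. 0.847141)
bound < U <= 1, so the RM sufficient condition is not met (inconclusive; an exact test such as response-time analysis is needed).

0.8471


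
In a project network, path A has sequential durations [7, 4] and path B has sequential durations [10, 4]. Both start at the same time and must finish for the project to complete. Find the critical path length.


Path A total = 7 + 4 = 11
Path B total = 10 + 4 = 14
Critical path = longest path = max(11, 14) = 14

14


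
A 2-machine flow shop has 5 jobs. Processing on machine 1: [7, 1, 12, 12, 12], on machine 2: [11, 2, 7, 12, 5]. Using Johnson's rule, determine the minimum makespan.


Apply Johnson's rule:
  Group 1 (a <= b): [(2, 1, 2), (1, 7, 11), (4, 12, 12)]
  Group 2 (a > b): [(3, 12, 7), (5, 12, 5)]
Optimal job order: [2, 1, 4, 3, 5]
Schedule:
  Job 2: M1 done at 1, M2 done at 3
  Job 1: M1 done at 8, M2 done at 19
  Job 4: M1 done at 20, M2 done at 32
  Job 3: M1 done at 32, M2 done at 39
  Job 5: M1 done at 44, M2 done at 49
Makespan = 49

49


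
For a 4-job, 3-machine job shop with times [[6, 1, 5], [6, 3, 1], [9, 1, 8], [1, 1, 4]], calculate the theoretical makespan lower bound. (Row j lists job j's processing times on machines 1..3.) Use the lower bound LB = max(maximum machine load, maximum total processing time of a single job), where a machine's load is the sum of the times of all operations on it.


Machine loads:
  Machine 1: 6 + 6 + 9 + 1 = 22
  Machine 2: 1 + 3 + 1 + 1 = 6
  Machine 3: 5 + 1 + 8 + 4 = 18
Max machine load = 22
Job totals:
  Job 1: 12
  Job 2: 10
  Job 3: 18
  Job 4: 6
Max job total = 18
Lower bound = max(22, 18) = 22

22


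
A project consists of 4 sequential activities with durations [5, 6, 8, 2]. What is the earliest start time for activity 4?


Activity 4 starts after activities 1 through 3 complete.
Predecessor durations: [5, 6, 8]
ES = 5 + 6 + 8 = 19

19


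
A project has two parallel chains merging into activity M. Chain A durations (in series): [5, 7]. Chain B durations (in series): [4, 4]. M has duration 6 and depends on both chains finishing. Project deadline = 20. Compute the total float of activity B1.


Forward pass: ES(B1) = sum of predecessors on chain B = 0
EF = ES + duration = 0 + 4 = 4
Backward pass: LF(M) = deadline = 20; LS(M) = 20 - 6 = 14
LF(B1) = LS(M) - sum(successors on chain B) = 14 - 4 = 10
LS = LF - duration = 10 - 4 = 6
Total float = LS - ES = 6 - 0 = 6

6


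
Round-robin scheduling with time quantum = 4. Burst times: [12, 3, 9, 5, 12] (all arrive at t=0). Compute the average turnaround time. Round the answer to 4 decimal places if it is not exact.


Time quantum = 4
Execution trace:
  J1 runs 4 units, time = 4
  J2 runs 3 units, time = 7
  J3 runs 4 units, time = 11
  J4 runs 4 units, time = 15
  J5 runs 4 units, time = 19
  J1 runs 4 units, time = 23
  J3 runs 4 units, time = 27
  J4 runs 1 units, time = 28
  J5 runs 4 units, time = 32
  J1 runs 4 units, time = 36
  J3 runs 1 units, time = 37
  J5 runs 4 units, time = 41
Finish times: [36, 7, 37, 28, 41]
Average turnaround = 149/5 = 29.8

29.8


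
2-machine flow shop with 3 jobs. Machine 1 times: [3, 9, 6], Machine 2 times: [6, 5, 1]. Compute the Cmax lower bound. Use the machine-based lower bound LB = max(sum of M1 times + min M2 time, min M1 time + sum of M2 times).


LB1 = sum(M1 times) + min(M2 times) = 18 + 1 = 19
LB2 = min(M1 times) + sum(M2 times) = 3 + 12 = 15
Lower bound = max(LB1, LB2) = max(19, 15) = 19

19


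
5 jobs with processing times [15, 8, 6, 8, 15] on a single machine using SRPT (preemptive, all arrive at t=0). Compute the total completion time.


Since all jobs arrive at t=0, SRPT equals SPT ordering.
SPT order: [6, 8, 8, 15, 15]
Completion times:
  Job 1: p=6, C=6
  Job 2: p=8, C=14
  Job 3: p=8, C=22
  Job 4: p=15, C=37
  Job 5: p=15, C=52
Total completion time = 6 + 14 + 22 + 37 + 52 = 131

131


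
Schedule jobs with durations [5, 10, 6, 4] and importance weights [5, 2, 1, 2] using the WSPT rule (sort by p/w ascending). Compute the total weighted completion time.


Compute p/w ratios and sort ascending (WSPT): [(5, 5), (4, 2), (10, 2), (6, 1)]
Compute weighted completion times:
  Job (p=5,w=5): C=5, w*C=5*5=25
  Job (p=4,w=2): C=9, w*C=2*9=18
  Job (p=10,w=2): C=19, w*C=2*19=38
  Job (p=6,w=1): C=25, w*C=1*25=25
Total weighted completion time = 106

106


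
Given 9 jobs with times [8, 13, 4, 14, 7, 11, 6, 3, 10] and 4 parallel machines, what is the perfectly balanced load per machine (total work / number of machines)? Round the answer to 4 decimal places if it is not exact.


Total processing time = 8 + 13 + 4 + 14 + 7 + 11 + 6 + 3 + 10 = 76
Number of machines = 4
Ideal balanced load = 76 / 4 = 19.0

19.0


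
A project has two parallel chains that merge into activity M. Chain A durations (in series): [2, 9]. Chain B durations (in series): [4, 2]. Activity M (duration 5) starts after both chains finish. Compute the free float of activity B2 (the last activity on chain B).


ES(B2) = sum of predecessors on chain B = 4
EF(B2) = ES + duration = 4 + 2 = 6
Successor of B2 is M. ES(M) = max(sum(A), sum(B)) = max(11, 6) = 11
Free float = ES(successor) - EF(current) = 11 - 6 = 5

5


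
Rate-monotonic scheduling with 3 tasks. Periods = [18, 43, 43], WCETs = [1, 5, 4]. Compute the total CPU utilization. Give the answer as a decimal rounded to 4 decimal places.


Compute individual utilizations (exact fractions):
  Task 1: C/T = 1/18 (approx. 0.0556)
  Task 2: C/T = 5/43 (approx. 0.1163)
  Task 3: C/T = 4/43 (approx. 0.093)
Total utilization U = 1/18 + 5/43 + 4/43 = 205/774
Rounded to 4 decimal places: U = 0.2649
RM (Liu & Layland) bound for 3 tasks = 0.779763; compare with U = 205/774 (approx. 0.264858)
U <= bound, so schedulable by RM sufficient condition.

0.2649


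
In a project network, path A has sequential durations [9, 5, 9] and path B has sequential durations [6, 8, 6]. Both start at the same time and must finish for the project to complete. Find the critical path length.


Path A total = 9 + 5 + 9 = 23
Path B total = 6 + 8 + 6 = 20
Critical path = longest path = max(23, 20) = 23

23


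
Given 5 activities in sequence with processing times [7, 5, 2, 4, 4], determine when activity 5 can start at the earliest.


Activity 5 starts after activities 1 through 4 complete.
Predecessor durations: [7, 5, 2, 4]
ES = 7 + 5 + 2 + 4 = 18

18


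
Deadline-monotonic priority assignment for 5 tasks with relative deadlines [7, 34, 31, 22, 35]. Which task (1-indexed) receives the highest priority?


Sort tasks by relative deadline (ascending):
  Task 1: deadline = 7
  Task 4: deadline = 22
  Task 3: deadline = 31
  Task 2: deadline = 34
  Task 5: deadline = 35
Priority order (highest first): [1, 4, 3, 2, 5]
Highest priority task = 1

1


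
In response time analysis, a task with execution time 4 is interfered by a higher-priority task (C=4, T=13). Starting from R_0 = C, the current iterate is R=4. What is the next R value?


R_next = C + ceil(R_prev / T_hp) * C_hp
ceil(4 / 13) = ceil(0.3077) = 1
Interference = 1 * 4 = 4
R_next = 4 + 4 = 8

8


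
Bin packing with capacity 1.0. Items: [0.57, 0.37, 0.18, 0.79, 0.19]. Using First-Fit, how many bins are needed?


Place items sequentially using First-Fit:
  Item 0.57 -> new Bin 1
  Item 0.37 -> Bin 1 (now 0.94)
  Item 0.18 -> new Bin 2
  Item 0.79 -> Bin 2 (now 0.97)
  Item 0.19 -> new Bin 3
Total bins used = 3

3


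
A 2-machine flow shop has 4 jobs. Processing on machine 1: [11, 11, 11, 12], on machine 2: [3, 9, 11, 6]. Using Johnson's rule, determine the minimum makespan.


Apply Johnson's rule:
  Group 1 (a <= b): [(3, 11, 11)]
  Group 2 (a > b): [(2, 11, 9), (4, 12, 6), (1, 11, 3)]
Optimal job order: [3, 2, 4, 1]
Schedule:
  Job 3: M1 done at 11, M2 done at 22
  Job 2: M1 done at 22, M2 done at 31
  Job 4: M1 done at 34, M2 done at 40
  Job 1: M1 done at 45, M2 done at 48
Makespan = 48

48


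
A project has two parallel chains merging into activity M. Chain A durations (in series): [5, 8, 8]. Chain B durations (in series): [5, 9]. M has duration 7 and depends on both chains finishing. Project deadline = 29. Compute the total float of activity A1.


Forward pass: ES(A1) = sum of predecessors on chain A = 0
EF = ES + duration = 0 + 5 = 5
Backward pass: LF(M) = deadline = 29; LS(M) = 29 - 7 = 22
LF(A1) = LS(M) - sum(successors on chain A) = 22 - 16 = 6
LS = LF - duration = 6 - 5 = 1
Total float = LS - ES = 1 - 0 = 1

1


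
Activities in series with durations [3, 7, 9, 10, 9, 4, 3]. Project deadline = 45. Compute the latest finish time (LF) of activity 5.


LF(activity 5) = deadline - sum of successor durations
Successors: activities 6 through 7 with durations [4, 3]
Sum of successor durations = 7
LF = 45 - 7 = 38

38


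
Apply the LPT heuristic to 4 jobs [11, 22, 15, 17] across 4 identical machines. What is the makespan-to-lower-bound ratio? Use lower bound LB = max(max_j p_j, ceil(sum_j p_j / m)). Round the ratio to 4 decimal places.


LPT order: [22, 17, 15, 11]
Machine loads after assignment: [22, 17, 15, 11]
LPT makespan = 22
Lower bound = max(max_job, ceil(total/4)) = max(22, 17) = 22
Ratio = 22 / 22 = 1.0

1.0


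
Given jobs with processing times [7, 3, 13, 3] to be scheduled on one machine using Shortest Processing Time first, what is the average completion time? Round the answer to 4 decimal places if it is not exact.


Sort jobs by processing time (SPT order): [3, 3, 7, 13]
Compute completion times sequentially:
  Job 1: processing = 3, completes at 3
  Job 2: processing = 3, completes at 6
  Job 3: processing = 7, completes at 13
  Job 4: processing = 13, completes at 26
Sum of completion times = 48
Average completion time = 48/4 = 12.0

12.0


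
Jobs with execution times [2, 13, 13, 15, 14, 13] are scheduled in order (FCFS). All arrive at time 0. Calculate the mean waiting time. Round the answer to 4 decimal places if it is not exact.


FCFS order (as given): [2, 13, 13, 15, 14, 13]
Waiting times:
  Job 1: wait = 0
  Job 2: wait = 2
  Job 3: wait = 15
  Job 4: wait = 28
  Job 5: wait = 43
  Job 6: wait = 57
Sum of waiting times = 145
Average waiting time = 145/6 = 24.1667

24.1667


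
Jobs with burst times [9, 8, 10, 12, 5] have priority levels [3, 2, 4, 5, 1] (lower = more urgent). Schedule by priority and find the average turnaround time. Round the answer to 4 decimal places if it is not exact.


Sort by priority (ascending = highest first):
Order: [(1, 5), (2, 8), (3, 9), (4, 10), (5, 12)]
Completion times:
  Priority 1, burst=5, C=5
  Priority 2, burst=8, C=13
  Priority 3, burst=9, C=22
  Priority 4, burst=10, C=32
  Priority 5, burst=12, C=44
Average turnaround = 116/5 = 23.2

23.2


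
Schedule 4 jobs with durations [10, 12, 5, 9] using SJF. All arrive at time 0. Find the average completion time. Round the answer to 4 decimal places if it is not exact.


SJF order (ascending): [5, 9, 10, 12]
Completion times:
  Job 1: burst=5, C=5
  Job 2: burst=9, C=14
  Job 3: burst=10, C=24
  Job 4: burst=12, C=36
Average completion = 79/4 = 19.75

19.75


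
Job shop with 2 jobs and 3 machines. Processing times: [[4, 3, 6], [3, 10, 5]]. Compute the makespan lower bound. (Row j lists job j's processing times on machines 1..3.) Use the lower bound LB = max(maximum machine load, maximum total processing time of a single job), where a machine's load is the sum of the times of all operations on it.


Machine loads:
  Machine 1: 4 + 3 = 7
  Machine 2: 3 + 10 = 13
  Machine 3: 6 + 5 = 11
Max machine load = 13
Job totals:
  Job 1: 13
  Job 2: 18
Max job total = 18
Lower bound = max(13, 18) = 18

18


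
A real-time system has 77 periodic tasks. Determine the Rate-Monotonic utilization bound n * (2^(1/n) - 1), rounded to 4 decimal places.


Compute 2^(1/77) = 1.0090425505
Subtract 1: 1.0090425505 - 1 = 0.0090425505
Multiply by n: 77 * 0.0090425505 = 0.6962763885
Round to 4 dp: 0.6963

0.6963


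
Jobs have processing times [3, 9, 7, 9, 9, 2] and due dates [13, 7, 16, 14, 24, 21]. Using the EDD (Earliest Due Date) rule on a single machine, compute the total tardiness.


Sort by due date (EDD order): [(9, 7), (3, 13), (9, 14), (7, 16), (2, 21), (9, 24)]
Compute completion times and tardiness:
  Job 1: p=9, d=7, C=9, tardiness=max(0,9-7)=2
  Job 2: p=3, d=13, C=12, tardiness=max(0,12-13)=0
  Job 3: p=9, d=14, C=21, tardiness=max(0,21-14)=7
  Job 4: p=7, d=16, C=28, tardiness=max(0,28-16)=12
  Job 5: p=2, d=21, C=30, tardiness=max(0,30-21)=9
  Job 6: p=9, d=24, C=39, tardiness=max(0,39-24)=15
Total tardiness = 45

45


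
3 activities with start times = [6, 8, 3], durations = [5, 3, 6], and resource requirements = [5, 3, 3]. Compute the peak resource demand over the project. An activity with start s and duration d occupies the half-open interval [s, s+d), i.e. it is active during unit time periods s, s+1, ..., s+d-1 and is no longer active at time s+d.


Each activity i is active on [start_i, start_i + duration_i).
Compute total resource usage per time slot:
  t=0: active resources = [], total = 0
  t=1: active resources = [], total = 0
  t=2: active resources = [], total = 0
  t=3: active resources = [3], total = 3
  t=4: active resources = [3], total = 3
  t=5: active resources = [3], total = 3
  t=6: active resources = [5, 3], total = 8
  t=7: active resources = [5, 3], total = 8
  t=8: active resources = [5, 3, 3], total = 11
  t=9: active resources = [5, 3], total = 8
  t=10: active resources = [5, 3], total = 8
Peak resource demand = 11

11


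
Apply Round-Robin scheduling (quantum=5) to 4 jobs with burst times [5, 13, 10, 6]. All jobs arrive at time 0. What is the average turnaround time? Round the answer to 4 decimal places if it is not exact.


Time quantum = 5
Execution trace:
  J1 runs 5 units, time = 5
  J2 runs 5 units, time = 10
  J3 runs 5 units, time = 15
  J4 runs 5 units, time = 20
  J2 runs 5 units, time = 25
  J3 runs 5 units, time = 30
  J4 runs 1 units, time = 31
  J2 runs 3 units, time = 34
Finish times: [5, 34, 30, 31]
Average turnaround = 100/4 = 25.0

25.0


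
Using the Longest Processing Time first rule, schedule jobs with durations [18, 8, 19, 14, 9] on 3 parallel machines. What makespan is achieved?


Sort jobs in decreasing order (LPT): [19, 18, 14, 9, 8]
Assign each job to the least loaded machine:
  Machine 1: jobs [19], load = 19
  Machine 2: jobs [18, 8], load = 26
  Machine 3: jobs [14, 9], load = 23
Makespan = max load = 26

26


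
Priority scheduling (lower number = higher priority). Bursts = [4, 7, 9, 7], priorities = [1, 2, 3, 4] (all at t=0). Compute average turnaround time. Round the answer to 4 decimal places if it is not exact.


Sort by priority (ascending = highest first):
Order: [(1, 4), (2, 7), (3, 9), (4, 7)]
Completion times:
  Priority 1, burst=4, C=4
  Priority 2, burst=7, C=11
  Priority 3, burst=9, C=20
  Priority 4, burst=7, C=27
Average turnaround = 62/4 = 15.5

15.5


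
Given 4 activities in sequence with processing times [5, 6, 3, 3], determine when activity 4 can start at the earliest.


Activity 4 starts after activities 1 through 3 complete.
Predecessor durations: [5, 6, 3]
ES = 5 + 6 + 3 = 14

14


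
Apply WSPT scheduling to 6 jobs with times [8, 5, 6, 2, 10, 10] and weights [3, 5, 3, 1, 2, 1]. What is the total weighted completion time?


Compute p/w ratios and sort ascending (WSPT): [(5, 5), (6, 3), (2, 1), (8, 3), (10, 2), (10, 1)]
Compute weighted completion times:
  Job (p=5,w=5): C=5, w*C=5*5=25
  Job (p=6,w=3): C=11, w*C=3*11=33
  Job (p=2,w=1): C=13, w*C=1*13=13
  Job (p=8,w=3): C=21, w*C=3*21=63
  Job (p=10,w=2): C=31, w*C=2*31=62
  Job (p=10,w=1): C=41, w*C=1*41=41
Total weighted completion time = 237

237


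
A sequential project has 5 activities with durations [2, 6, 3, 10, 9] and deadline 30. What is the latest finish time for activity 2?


LF(activity 2) = deadline - sum of successor durations
Successors: activities 3 through 5 with durations [3, 10, 9]
Sum of successor durations = 22
LF = 30 - 22 = 8

8


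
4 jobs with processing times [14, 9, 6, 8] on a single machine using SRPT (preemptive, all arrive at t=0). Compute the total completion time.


Since all jobs arrive at t=0, SRPT equals SPT ordering.
SPT order: [6, 8, 9, 14]
Completion times:
  Job 1: p=6, C=6
  Job 2: p=8, C=14
  Job 3: p=9, C=23
  Job 4: p=14, C=37
Total completion time = 6 + 14 + 23 + 37 = 80

80


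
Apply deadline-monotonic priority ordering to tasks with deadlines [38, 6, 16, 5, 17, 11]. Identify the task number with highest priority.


Sort tasks by relative deadline (ascending):
  Task 4: deadline = 5
  Task 2: deadline = 6
  Task 6: deadline = 11
  Task 3: deadline = 16
  Task 5: deadline = 17
  Task 1: deadline = 38
Priority order (highest first): [4, 2, 6, 3, 5, 1]
Highest priority task = 4

4


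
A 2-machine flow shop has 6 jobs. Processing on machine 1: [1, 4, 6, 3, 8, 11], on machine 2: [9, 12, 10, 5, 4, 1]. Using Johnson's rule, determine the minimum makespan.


Apply Johnson's rule:
  Group 1 (a <= b): [(1, 1, 9), (4, 3, 5), (2, 4, 12), (3, 6, 10)]
  Group 2 (a > b): [(5, 8, 4), (6, 11, 1)]
Optimal job order: [1, 4, 2, 3, 5, 6]
Schedule:
  Job 1: M1 done at 1, M2 done at 10
  Job 4: M1 done at 4, M2 done at 15
  Job 2: M1 done at 8, M2 done at 27
  Job 3: M1 done at 14, M2 done at 37
  Job 5: M1 done at 22, M2 done at 41
  Job 6: M1 done at 33, M2 done at 42
Makespan = 42

42


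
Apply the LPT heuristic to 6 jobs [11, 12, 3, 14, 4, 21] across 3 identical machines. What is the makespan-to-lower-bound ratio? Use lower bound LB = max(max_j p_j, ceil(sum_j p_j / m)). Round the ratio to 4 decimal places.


LPT order: [21, 14, 12, 11, 4, 3]
Machine loads after assignment: [21, 21, 23]
LPT makespan = 23
Lower bound = max(max_job, ceil(total/3)) = max(21, 22) = 22
Ratio = 23 / 22 = 1.0455

1.0455


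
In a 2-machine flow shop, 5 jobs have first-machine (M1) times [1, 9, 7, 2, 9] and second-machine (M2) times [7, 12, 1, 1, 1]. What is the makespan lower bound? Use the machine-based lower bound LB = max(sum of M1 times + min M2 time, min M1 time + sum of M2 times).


LB1 = sum(M1 times) + min(M2 times) = 28 + 1 = 29
LB2 = min(M1 times) + sum(M2 times) = 1 + 22 = 23
Lower bound = max(LB1, LB2) = max(29, 23) = 29

29


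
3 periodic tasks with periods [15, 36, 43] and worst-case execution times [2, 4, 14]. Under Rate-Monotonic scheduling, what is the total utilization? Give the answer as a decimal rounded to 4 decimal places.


Compute individual utilizations (exact fractions):
  Task 1: C/T = 2/15 (approx. 0.1333)
  Task 2: C/T = 4/36 = 1/9 (approx. 0.1111)
  Task 3: C/T = 14/43 (approx. 0.3256)
Total utilization U = 2/15 + 1/9 + 14/43 = 1103/1935
Rounded to 4 decimal places: U = 0.5700
RM (Liu & Layland) bound for 3 tasks = 0.779763; compare with U = 1103/1935 (approx. 0.570026)
U <= bound, so schedulable by RM sufficient condition.

0.5700


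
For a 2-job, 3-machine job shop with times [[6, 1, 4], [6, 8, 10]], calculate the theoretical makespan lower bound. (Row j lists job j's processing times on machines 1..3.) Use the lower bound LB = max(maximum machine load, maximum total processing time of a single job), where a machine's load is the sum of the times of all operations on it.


Machine loads:
  Machine 1: 6 + 6 = 12
  Machine 2: 1 + 8 = 9
  Machine 3: 4 + 10 = 14
Max machine load = 14
Job totals:
  Job 1: 11
  Job 2: 24
Max job total = 24
Lower bound = max(14, 24) = 24

24


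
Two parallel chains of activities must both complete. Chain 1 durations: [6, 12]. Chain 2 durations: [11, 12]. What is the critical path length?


Path A total = 6 + 12 = 18
Path B total = 11 + 12 = 23
Critical path = longest path = max(18, 23) = 23

23


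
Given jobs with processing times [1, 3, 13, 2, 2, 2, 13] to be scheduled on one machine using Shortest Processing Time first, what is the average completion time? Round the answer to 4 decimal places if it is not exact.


Sort jobs by processing time (SPT order): [1, 2, 2, 2, 3, 13, 13]
Compute completion times sequentially:
  Job 1: processing = 1, completes at 1
  Job 2: processing = 2, completes at 3
  Job 3: processing = 2, completes at 5
  Job 4: processing = 2, completes at 7
  Job 5: processing = 3, completes at 10
  Job 6: processing = 13, completes at 23
  Job 7: processing = 13, completes at 36
Sum of completion times = 85
Average completion time = 85/7 = 12.1429

12.1429


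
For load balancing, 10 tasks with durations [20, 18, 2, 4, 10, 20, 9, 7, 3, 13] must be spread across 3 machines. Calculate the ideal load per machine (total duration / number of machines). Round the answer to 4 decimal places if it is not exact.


Total processing time = 20 + 18 + 2 + 4 + 10 + 20 + 9 + 7 + 3 + 13 = 106
Number of machines = 3
Ideal balanced load = 106 / 3 = 35.3333

35.3333


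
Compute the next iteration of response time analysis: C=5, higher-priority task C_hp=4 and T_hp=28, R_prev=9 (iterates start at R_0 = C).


R_next = C + ceil(R_prev / T_hp) * C_hp
ceil(9 / 28) = ceil(0.3214) = 1
Interference = 1 * 4 = 4
R_next = 5 + 4 = 9
R_next = R_prev, so the iteration has converged (response time = 9).

9


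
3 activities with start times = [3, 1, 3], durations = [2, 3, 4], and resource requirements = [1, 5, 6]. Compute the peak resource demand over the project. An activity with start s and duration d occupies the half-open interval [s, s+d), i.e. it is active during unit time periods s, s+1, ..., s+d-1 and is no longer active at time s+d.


Each activity i is active on [start_i, start_i + duration_i).
Compute total resource usage per time slot:
  t=0: active resources = [], total = 0
  t=1: active resources = [5], total = 5
  t=2: active resources = [5], total = 5
  t=3: active resources = [1, 5, 6], total = 12
  t=4: active resources = [1, 6], total = 7
  t=5: active resources = [6], total = 6
  t=6: active resources = [6], total = 6
Peak resource demand = 12

12


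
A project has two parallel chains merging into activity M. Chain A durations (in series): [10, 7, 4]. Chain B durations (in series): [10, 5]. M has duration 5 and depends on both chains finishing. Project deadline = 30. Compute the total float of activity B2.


Forward pass: ES(B2) = sum of predecessors on chain B = 10
EF = ES + duration = 10 + 5 = 15
Backward pass: LF(M) = deadline = 30; LS(M) = 30 - 5 = 25
LF(B2) = LS(M) - sum(successors on chain B) = 25 - 0 = 25
LS = LF - duration = 25 - 5 = 20
Total float = LS - ES = 20 - 10 = 10

10


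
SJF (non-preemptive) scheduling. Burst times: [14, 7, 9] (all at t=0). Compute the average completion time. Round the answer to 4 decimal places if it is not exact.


SJF order (ascending): [7, 9, 14]
Completion times:
  Job 1: burst=7, C=7
  Job 2: burst=9, C=16
  Job 3: burst=14, C=30
Average completion = 53/3 = 17.6667

17.6667


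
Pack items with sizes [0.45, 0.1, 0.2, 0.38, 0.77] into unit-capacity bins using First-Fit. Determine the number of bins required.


Place items sequentially using First-Fit:
  Item 0.45 -> new Bin 1
  Item 0.1 -> Bin 1 (now 0.55)
  Item 0.2 -> Bin 1 (now 0.75)
  Item 0.38 -> new Bin 2
  Item 0.77 -> new Bin 3
Total bins used = 3

3


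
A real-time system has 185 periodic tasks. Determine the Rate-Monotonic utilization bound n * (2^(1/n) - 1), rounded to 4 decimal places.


Compute 2^(1/185) = 1.0037537693
Subtract 1: 1.0037537693 - 1 = 0.0037537693
Multiply by n: 185 * 0.0037537693 = 0.6944473205
Round to 4 dp: 0.6944

0.6944


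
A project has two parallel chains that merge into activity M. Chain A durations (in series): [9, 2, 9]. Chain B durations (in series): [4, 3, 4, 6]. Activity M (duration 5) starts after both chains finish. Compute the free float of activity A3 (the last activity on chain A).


ES(A3) = sum of predecessors on chain A = 11
EF(A3) = ES + duration = 11 + 9 = 20
Successor of A3 is M. ES(M) = max(sum(A), sum(B)) = max(20, 17) = 20
Free float = ES(successor) - EF(current) = 20 - 20 = 0

0


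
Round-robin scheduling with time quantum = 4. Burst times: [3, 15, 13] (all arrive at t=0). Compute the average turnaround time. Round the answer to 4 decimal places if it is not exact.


Time quantum = 4
Execution trace:
  J1 runs 3 units, time = 3
  J2 runs 4 units, time = 7
  J3 runs 4 units, time = 11
  J2 runs 4 units, time = 15
  J3 runs 4 units, time = 19
  J2 runs 4 units, time = 23
  J3 runs 4 units, time = 27
  J2 runs 3 units, time = 30
  J3 runs 1 units, time = 31
Finish times: [3, 30, 31]
Average turnaround = 64/3 = 21.3333

21.3333


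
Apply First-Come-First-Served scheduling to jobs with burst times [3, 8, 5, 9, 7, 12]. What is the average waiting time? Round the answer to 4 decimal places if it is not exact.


FCFS order (as given): [3, 8, 5, 9, 7, 12]
Waiting times:
  Job 1: wait = 0
  Job 2: wait = 3
  Job 3: wait = 11
  Job 4: wait = 16
  Job 5: wait = 25
  Job 6: wait = 32
Sum of waiting times = 87
Average waiting time = 87/6 = 14.5

14.5


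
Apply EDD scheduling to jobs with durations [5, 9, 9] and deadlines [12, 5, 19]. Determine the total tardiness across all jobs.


Sort by due date (EDD order): [(9, 5), (5, 12), (9, 19)]
Compute completion times and tardiness:
  Job 1: p=9, d=5, C=9, tardiness=max(0,9-5)=4
  Job 2: p=5, d=12, C=14, tardiness=max(0,14-12)=2
  Job 3: p=9, d=19, C=23, tardiness=max(0,23-19)=4
Total tardiness = 10

10


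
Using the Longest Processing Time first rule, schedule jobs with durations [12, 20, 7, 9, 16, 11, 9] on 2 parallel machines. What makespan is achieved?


Sort jobs in decreasing order (LPT): [20, 16, 12, 11, 9, 9, 7]
Assign each job to the least loaded machine:
  Machine 1: jobs [20, 11, 9], load = 40
  Machine 2: jobs [16, 12, 9, 7], load = 44
Makespan = max load = 44

44


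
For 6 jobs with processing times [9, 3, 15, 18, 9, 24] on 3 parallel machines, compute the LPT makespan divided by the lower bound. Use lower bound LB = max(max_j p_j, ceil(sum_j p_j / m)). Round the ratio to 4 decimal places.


LPT order: [24, 18, 15, 9, 9, 3]
Machine loads after assignment: [27, 27, 24]
LPT makespan = 27
Lower bound = max(max_job, ceil(total/3)) = max(24, 26) = 26
Ratio = 27 / 26 = 1.0385

1.0385


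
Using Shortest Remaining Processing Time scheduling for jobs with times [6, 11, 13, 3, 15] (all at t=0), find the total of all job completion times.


Since all jobs arrive at t=0, SRPT equals SPT ordering.
SPT order: [3, 6, 11, 13, 15]
Completion times:
  Job 1: p=3, C=3
  Job 2: p=6, C=9
  Job 3: p=11, C=20
  Job 4: p=13, C=33
  Job 5: p=15, C=48
Total completion time = 3 + 9 + 20 + 33 + 48 = 113

113


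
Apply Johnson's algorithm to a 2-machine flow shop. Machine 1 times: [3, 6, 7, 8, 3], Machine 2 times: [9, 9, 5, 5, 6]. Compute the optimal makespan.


Apply Johnson's rule:
  Group 1 (a <= b): [(1, 3, 9), (5, 3, 6), (2, 6, 9)]
  Group 2 (a > b): [(3, 7, 5), (4, 8, 5)]
Optimal job order: [1, 5, 2, 3, 4]
Schedule:
  Job 1: M1 done at 3, M2 done at 12
  Job 5: M1 done at 6, M2 done at 18
  Job 2: M1 done at 12, M2 done at 27
  Job 3: M1 done at 19, M2 done at 32
  Job 4: M1 done at 27, M2 done at 37
Makespan = 37

37
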